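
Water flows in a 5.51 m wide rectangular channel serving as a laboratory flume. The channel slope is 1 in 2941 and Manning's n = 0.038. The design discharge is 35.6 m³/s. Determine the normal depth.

y_n = 8.22 m

Manning's equation rearranged: A R^(2/3) = nQ / (1·√S) = 0.038 × 35.6 / (√0.00034) = 73.36.
At y = 10.2 m: A R^(2/3) = 94.18 — too large.
At y = 8.22 m: A R^(2/3) = 73.41 — close enough.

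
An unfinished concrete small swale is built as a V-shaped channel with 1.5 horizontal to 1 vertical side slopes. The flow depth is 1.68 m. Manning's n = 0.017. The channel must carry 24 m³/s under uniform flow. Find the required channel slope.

For a triangular section with side slope z = 1.5: A = zy² = 1.5×1.68² = 4.234 m²; P = 2y√(1+z²) = 2×1.68×1.803 = 6.057 m.
Hydraulic radius R = A/P = 4.234/6.057 = 0.6989 m.
From Manning's equation, S = [nQ / (1 A R^(2/3))]² = [0.017 × 24 / (1 × 4.234 × 0.6989^(2/3))]² = 0.015.

S = 0.015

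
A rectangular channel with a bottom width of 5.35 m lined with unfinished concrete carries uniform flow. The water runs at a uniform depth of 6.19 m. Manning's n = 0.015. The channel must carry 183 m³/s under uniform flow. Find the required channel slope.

S = 0.00299

Flow area A = b·y = 5.35 × 6.19 = 33.12 m². Wetted perimeter P = b + 2y = 5.35 + 2×6.19 = 17.73 m.
Hydraulic radius R = A/P = 33.12/17.73 = 1.868 m.
From Manning's equation, S = [nQ / (1 A R^(2/3))]² = [0.015 × 183 / (1 × 33.12 × 1.868^(2/3))]² = 0.00299.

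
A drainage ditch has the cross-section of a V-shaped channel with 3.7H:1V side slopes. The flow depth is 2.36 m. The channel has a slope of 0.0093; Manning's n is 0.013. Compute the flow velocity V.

For a triangular section with side slope z = 3.7: A = zy² = 3.7×2.36² = 20.61 m²; P = 2y√(1+z²) = 2×2.36×3.833 = 18.09 m.
Hydraulic radius R = A/P = 20.61/18.09 = 1.139 m.
From Manning's equation, V = (1/n) R^(2/3) S^(1/2) = (1/0.013) × 1.139^(2/3) × 0.0093^(1/2) = 8.09 m/s.

V = 8.09 m/s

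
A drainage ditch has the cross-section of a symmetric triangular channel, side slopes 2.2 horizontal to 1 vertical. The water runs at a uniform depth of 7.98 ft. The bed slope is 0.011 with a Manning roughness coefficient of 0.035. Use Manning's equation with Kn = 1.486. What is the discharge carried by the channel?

Q = 1470 ft³/s

For a triangular section with side slope z = 2.2: A = zy² = 2.2×7.98² = 140.1 ft²; P = 2y√(1+z²) = 2×7.98×2.417 = 38.57 ft.
Hydraulic radius R = A/P = 140.1/38.57 = 3.632 ft.
Manning's equation: Q = (1.486/n) A R^(2/3) S^(1/2) = (1.486/0.035) × 140.1 × 3.632^(2/3) × 0.011^(1/2) = 1470 ft³/s.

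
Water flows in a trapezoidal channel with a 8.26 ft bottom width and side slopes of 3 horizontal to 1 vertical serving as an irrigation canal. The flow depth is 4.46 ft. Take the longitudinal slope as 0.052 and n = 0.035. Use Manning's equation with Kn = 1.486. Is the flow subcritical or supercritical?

supercritical

With bottom width b = 8.26 ft and side slope z = 3: A = (b + zy)y = (8.26 + 3×4.46)×4.46 = 96.51 ft²; P = b + 2y√(1+z²) = 8.26 + 2×4.46×3.162 = 36.47 ft.
Hydraulic radius R = A/P = 96.51/36.47 = 2.647 ft.
V = (1.486/n) R^(2/3) √S = (1.486/0.035) × 2.647^(2/3) × √0.052 = 18.52 ft/s. Hydraulic depth D_h = A/T = 96.51/35.02 = 2.756 ft.
Froude number Fr = V/√(g·D_h) = 18.52/√(32.2×2.756) = 1.97, which is greater than 1, so the flow is supercritical.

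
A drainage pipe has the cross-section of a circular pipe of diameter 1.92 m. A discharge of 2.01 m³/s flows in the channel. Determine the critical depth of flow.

y_c = 0.676 m

At critical depth, Q² T / (g A³) = 1, i.e. A³/T = Q²/g = 2.01²/9.81 = 0.4118.
At y = 0.538 m: A³/T = 0.17 — short.
At y = 0.74 m: A³/T = 0.5829 — over.
At y = 0.676 m: A³/T = 0.4115 — ≈ 0.4118.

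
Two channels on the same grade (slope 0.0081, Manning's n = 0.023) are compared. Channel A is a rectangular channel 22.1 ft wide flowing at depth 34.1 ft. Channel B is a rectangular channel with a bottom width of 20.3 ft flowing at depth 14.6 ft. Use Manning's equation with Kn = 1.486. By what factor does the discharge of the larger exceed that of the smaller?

Channel A: Flow area A = b·y = 22.1 × 34.1 = 753.6 ft². Wetted perimeter P = b + 2y = 22.1 + 2×34.1 = 90.3 ft. Hydraulic radius R = A/P = 753.6/90.3 = 8.346 ft. Q_A = (1.486/0.023)·753.6·8.346^(2/3)·√0.0081 = 18030 ft³/s.
Channel B: Flow area A = b·y = 20.3 × 14.6 = 296.4 ft². Wetted perimeter P = b + 2y = 20.3 + 2×14.6 = 49.5 ft. Hydraulic radius R = A/P = 296.4/49.5 = 5.987 ft. Q_B = (1.486/0.023)·296.4·5.987^(2/3)·√0.0081 = 5683 ft³/s.
The larger discharge is 18030 ft³/s and the smaller is 5683 ft³/s; the ratio is 3.17.

3.17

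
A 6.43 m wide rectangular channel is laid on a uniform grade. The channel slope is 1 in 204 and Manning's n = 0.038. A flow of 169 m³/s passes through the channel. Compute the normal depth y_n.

y_n = 8.17 m

Manning's equation rearranged: A R^(2/3) = nQ / (1·√S) = 0.038 × 169 / (√0.004902) = 91.72.
Try y = 6.29 m: A R^(2/3) = 66.9 — short.
Try y = 10.1 m: A R^(2/3) = 117.7 — over.
Try y = 8.17 m: A R^(2/3) = 91.72 — close enough.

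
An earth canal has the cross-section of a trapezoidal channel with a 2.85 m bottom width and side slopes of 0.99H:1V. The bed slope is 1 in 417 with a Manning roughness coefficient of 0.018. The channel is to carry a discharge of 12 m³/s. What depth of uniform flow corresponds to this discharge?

Manning's equation rearranged: A R^(2/3) = nQ / (1·√S) = 0.018 × 12 / (√0.002398) = 4.411.
Trying y = 1.52 m: A R^(2/3) = 6.301 — high.
Trying y = 0.957 m: A R^(2/3) = 2.743 — low.
Trying y = 1.25 m: A R^(2/3) = 4.412 — close enough.

y_n = 1.25 m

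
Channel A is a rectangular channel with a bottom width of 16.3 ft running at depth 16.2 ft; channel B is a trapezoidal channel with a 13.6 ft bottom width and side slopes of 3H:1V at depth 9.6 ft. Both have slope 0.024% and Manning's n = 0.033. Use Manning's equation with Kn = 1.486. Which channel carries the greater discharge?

channel B

Channel A: Flow area A = b·y = 16.3 × 16.2 = 264.1 ft². Wetted perimeter P = b + 2y = 16.3 + 2×16.2 = 48.7 ft. Hydraulic radius R = A/P = 264.1/48.7 = 5.422 ft. Q_A = (1.486/0.033)·264.1·5.422^(2/3)·√0.00024 = 568.5 ft³/s.
Channel B: With bottom width b = 13.6 ft and side slope z = 3: A = (b + zy)y = (13.6 + 3×9.6)×9.6 = 407 ft²; P = b + 2y√(1+z²) = 13.6 + 2×9.6×3.162 = 74.32 ft. Hydraulic radius R = A/P = 407/74.32 = 5.477 ft. Q_B = (1.486/0.033)·407·5.477^(2/3)·√0.00024 = 882.3 ft³/s.
Q_A = 568.5 ft³/s vs Q_B = 882.3 ft³/s, so channel B carries more.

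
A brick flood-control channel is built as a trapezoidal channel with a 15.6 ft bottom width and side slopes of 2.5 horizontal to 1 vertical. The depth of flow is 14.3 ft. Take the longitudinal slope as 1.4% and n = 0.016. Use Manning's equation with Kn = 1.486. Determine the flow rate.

With bottom width b = 15.6 ft and side slope z = 2.5: A = (b + zy)y = (15.6 + 2.5×14.3)×14.3 = 734.3 ft²; P = b + 2y√(1+z²) = 15.6 + 2×14.3×2.693 = 92.61 ft.
Hydraulic radius R = A/P = 734.3/92.61 = 7.929 ft.
Manning's equation: Q = (1.486/n) A R^(2/3) S^(1/2) = (1.486/0.016) × 734.3 × 7.929^(2/3) × 0.014^(1/2) = 32100 ft³/s.

Q = 32100 ft³/s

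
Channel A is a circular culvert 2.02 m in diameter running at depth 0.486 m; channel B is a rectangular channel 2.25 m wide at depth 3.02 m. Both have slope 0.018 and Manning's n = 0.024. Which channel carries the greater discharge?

channel B

Channel A: For a circular section of diameter D = 2.02 m at depth y = 0.486 m, the central angle is θ = 2 arccos(1 − 2y/D) = 2.051 rad. Then A = (D²/8)(θ − sin θ) = 0.5935 m² and P = Dθ/2 = 2.071 m. Hydraulic radius R = A/P = 0.5935/2.071 = 0.2866 m. Q_A = (1/0.024)·0.5935·0.2866^(2/3)·√0.018 = 1.442 m³/s.
Channel B: Flow area A = b·y = 2.25 × 3.02 = 6.795 m². Wetted perimeter P = b + 2y = 2.25 + 2×3.02 = 8.29 m. Hydraulic radius R = A/P = 6.795/8.29 = 0.8197 m. Q_B = (1/0.024)·6.795·0.8197^(2/3)·√0.018 = 33.27 m³/s.
Q_A = 1.442 m³/s vs Q_B = 33.27 m³/s, so channel B carries more.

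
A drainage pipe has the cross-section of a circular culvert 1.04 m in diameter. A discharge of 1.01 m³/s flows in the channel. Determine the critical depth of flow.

y_c = 0.569 m

At critical depth, Q² T / (g A³) = 1, i.e. A³/T = Q²/g = 1.01²/9.81 = 0.104.
Try y = 0.485 m: A³/T = 0.05645 — too small.
Try y = 0.69 m: A³/T = 0.218 — too large.
Try y = 0.569 m: A³/T = 0.1039 — close enough.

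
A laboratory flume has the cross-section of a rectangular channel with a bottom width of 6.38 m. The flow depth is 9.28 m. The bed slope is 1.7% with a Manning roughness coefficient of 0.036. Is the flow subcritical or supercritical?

subcritical

Flow area A = b·y = 6.38 × 9.28 = 59.21 m². Wetted perimeter P = b + 2y = 6.38 + 2×9.28 = 24.94 m.
Hydraulic radius R = A/P = 59.21/24.94 = 2.374 m.
V = (1/n) R^(2/3) √S = (1/0.036) × 2.374^(2/3) × √0.017 = 6.445 m/s. Hydraulic depth D_h = A/T = 59.21/6.38 = 9.28 m.
Froude number Fr = V/√(g·D_h) = 6.445/√(9.81×9.28) = 0.676, which is less than 1, so the flow is subcritical.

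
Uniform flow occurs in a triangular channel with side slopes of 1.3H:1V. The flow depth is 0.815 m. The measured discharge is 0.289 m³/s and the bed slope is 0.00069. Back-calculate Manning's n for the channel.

For a triangular section with side slope z = 1.3: A = zy² = 1.3×0.815² = 0.8635 m²; P = 2y√(1+z²) = 2×0.815×1.64 = 2.673 m.
Hydraulic radius R = A/P = 0.8635/2.673 = 0.323 m.
Rearranging Manning's equation: n = (1/Q) A R^(2/3) S^(1/2) = (1/0.289) × 0.8635 × 0.323^(2/3) × √0.00069 = 0.0369.

n = 0.0369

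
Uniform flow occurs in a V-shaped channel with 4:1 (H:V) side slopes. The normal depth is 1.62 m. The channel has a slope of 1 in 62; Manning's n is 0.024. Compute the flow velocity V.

V = 4.51 m/s

For a triangular section with side slope z = 4: A = zy² = 4×1.62² = 10.5 m²; P = 2y√(1+z²) = 2×1.62×4.123 = 13.36 m.
Hydraulic radius R = A/P = 10.5/13.36 = 0.7858 m.
From Manning's equation, V = (1/n) R^(2/3) S^(1/2) = (1/0.024) × 0.7858^(2/3) × 0.01613^(1/2) = 4.51 m/s.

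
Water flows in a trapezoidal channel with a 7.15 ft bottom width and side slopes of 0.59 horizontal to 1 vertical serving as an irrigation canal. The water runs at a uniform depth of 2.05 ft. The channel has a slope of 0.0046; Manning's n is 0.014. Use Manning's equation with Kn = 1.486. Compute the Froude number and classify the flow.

supercritical

With bottom width b = 7.15 ft and side slope z = 0.59: A = (b + zy)y = (7.15 + 0.59×2.05)×2.05 = 17.14 ft²; P = b + 2y√(1+z²) = 7.15 + 2×2.05×1.161 = 11.91 ft.
Hydraulic radius R = A/P = 17.14/11.91 = 1.439 ft.
V = (1.486/n) R^(2/3) √S = (1.486/0.014) × 1.439^(2/3) × √0.0046 = 9.175 ft/s. Hydraulic depth D_h = A/T = 17.14/9.569 = 1.791 ft.
Froude number Fr = V/√(g·D_h) = 9.175/√(32.2×1.791) = 1.21, which is greater than 1, so the flow is supercritical.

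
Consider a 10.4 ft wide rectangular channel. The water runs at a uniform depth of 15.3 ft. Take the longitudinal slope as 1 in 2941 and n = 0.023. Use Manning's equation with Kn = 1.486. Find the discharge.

Q = 468 ft³/s

Flow area A = b·y = 10.4 × 15.3 = 159.1 ft². Wetted perimeter P = b + 2y = 10.4 + 2×15.3 = 41 ft.
Hydraulic radius R = A/P = 159.1/41 = 3.881 ft.
Manning's equation: Q = (1.486/n) A R^(2/3) S^(1/2) = (1.486/0.023) × 159.1 × 3.881^(2/3) × 0.00034^(1/2) = 468 ft³/s.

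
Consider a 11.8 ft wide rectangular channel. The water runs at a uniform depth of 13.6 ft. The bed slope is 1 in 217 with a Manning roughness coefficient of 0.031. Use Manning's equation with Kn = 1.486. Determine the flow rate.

Flow area A = b·y = 11.8 × 13.6 = 160.5 ft². Wetted perimeter P = b + 2y = 11.8 + 2×13.6 = 39 ft.
Hydraulic radius R = A/P = 160.5/39 = 4.115 ft.
Manning's equation: Q = (1.486/n) A R^(2/3) S^(1/2) = (1.486/0.031) × 160.5 × 4.115^(2/3) × 0.004608^(1/2) = 1340 ft³/s.

Q = 1340 ft³/s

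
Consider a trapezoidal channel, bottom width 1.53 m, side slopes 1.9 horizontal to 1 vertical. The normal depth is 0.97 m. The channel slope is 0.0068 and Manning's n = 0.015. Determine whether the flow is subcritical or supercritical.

With bottom width b = 1.53 m and side slope z = 1.9: A = (b + zy)y = (1.53 + 1.9×0.97)×0.97 = 3.272 m²; P = b + 2y√(1+z²) = 1.53 + 2×0.97×2.147 = 5.695 m.
Hydraulic radius R = A/P = 3.272/5.695 = 0.5745 m.
V = (1/n) R^(2/3) √S = (1/0.015) × 0.5745^(2/3) × √0.0068 = 3.799 m/s. Hydraulic depth D_h = A/T = 3.272/5.216 = 0.6273 m.
Froude number Fr = V/√(g·D_h) = 3.799/√(9.81×0.6273) = 1.53, which is greater than 1, so the flow is supercritical.

supercritical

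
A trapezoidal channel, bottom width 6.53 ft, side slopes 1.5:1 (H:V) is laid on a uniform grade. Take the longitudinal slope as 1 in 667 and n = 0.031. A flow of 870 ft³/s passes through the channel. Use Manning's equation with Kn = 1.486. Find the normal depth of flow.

Manning's equation rearranged: A R^(2/3) = nQ / (1.486·√S) = 0.031 × 870 / (1.486 × √0.001499) = 468.7.
At y = 10.1 ft: A R^(2/3) = 648.7 — high.
At y = 6.37 ft: A R^(2/3) = 235 — low.
At y = 8.74 ft: A R^(2/3) = 468.7 — matches.

y_n = 8.74 ft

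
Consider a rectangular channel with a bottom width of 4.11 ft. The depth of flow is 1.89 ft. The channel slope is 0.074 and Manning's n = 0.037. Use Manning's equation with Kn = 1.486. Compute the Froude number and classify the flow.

supercritical

Flow area A = b·y = 4.11 × 1.89 = 7.768 ft². Wetted perimeter P = b + 2y = 4.11 + 2×1.89 = 7.89 ft.
Hydraulic radius R = A/P = 7.768/7.89 = 0.9845 ft.
V = (1.486/n) R^(2/3) √S = (1.486/0.037) × 0.9845^(2/3) × √0.074 = 10.81 ft/s. Hydraulic depth D_h = A/T = 7.768/4.11 = 1.89 ft.
Froude number Fr = V/√(g·D_h) = 10.81/√(32.2×1.89) = 1.39, which is greater than 1, so the flow is supercritical.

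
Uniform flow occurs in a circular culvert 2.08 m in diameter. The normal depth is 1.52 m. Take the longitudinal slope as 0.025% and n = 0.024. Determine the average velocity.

V = 0.481 m/s

For a circular section of diameter D = 2.08 m at depth y = 1.52 m, the central angle is θ = 2 arccos(1 − 2y/D) = 4.101 rad. Then A = (D²/8)(θ − sin θ) = 2.661 m² and P = Dθ/2 = 4.265 m.
Hydraulic radius R = A/P = 2.661/4.265 = 0.6238 m.
From Manning's equation, V = (1/n) R^(2/3) S^(1/2) = (1/0.024) × 0.6238^(2/3) × 0.00025^(1/2) = 0.481 m/s.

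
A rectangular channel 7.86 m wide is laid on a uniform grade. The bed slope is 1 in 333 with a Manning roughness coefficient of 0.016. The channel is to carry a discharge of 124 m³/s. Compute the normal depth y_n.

Manning's equation rearranged: A R^(2/3) = nQ / (1·√S) = 0.016 × 124 / (√0.003003) = 36.2.
Trying y = 2.8 m: A R^(2/3) = 30.54 — too small.
Trying y = 3.17 m: A R^(2/3) = 36.25 — close enough.

y_n = 3.17 m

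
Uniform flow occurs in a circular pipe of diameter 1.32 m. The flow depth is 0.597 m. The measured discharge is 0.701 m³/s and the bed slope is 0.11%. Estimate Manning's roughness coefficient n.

For a circular section of diameter D = 1.32 m at depth y = 0.597 m, the central angle is θ = 2 arccos(1 − 2y/D) = 2.95 rad. Then A = (D²/8)(θ − sin θ) = 0.6012 m² and P = Dθ/2 = 1.947 m.
Hydraulic radius R = A/P = 0.6012/1.947 = 0.3087 m.
Rearranging Manning's equation: n = (1/Q) A R^(2/3) S^(1/2) = (1/0.701) × 0.6012 × 0.3087^(2/3) × √0.0011 = 0.013.

n = 0.013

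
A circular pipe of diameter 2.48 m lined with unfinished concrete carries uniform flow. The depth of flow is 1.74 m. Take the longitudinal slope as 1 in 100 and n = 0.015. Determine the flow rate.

Q = 19.7 m³/s

For a circular section of diameter D = 2.48 m at depth y = 1.74 m, the central angle is θ = 2 arccos(1 − 2y/D) = 3.972 rad. Then A = (D²/8)(θ − sin θ) = 3.621 m² and P = Dθ/2 = 4.925 m.
Hydraulic radius R = A/P = 3.621/4.925 = 0.7352 m.
Manning's equation: Q = (1/n) A R^(2/3) S^(1/2) = (1/0.015) × 3.621 × 0.7352^(2/3) × 0.01^(1/2) = 19.7 m³/s.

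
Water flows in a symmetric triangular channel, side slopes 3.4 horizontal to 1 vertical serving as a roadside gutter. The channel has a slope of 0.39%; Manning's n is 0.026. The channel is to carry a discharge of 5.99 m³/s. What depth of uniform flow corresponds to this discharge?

Manning's equation rearranged: A R^(2/3) = nQ / (1·√S) = 0.026 × 5.99 / (√0.0039) = 2.494.
Trying y = 1.25 m: A R^(2/3) = 3.778 — too large.
Trying y = 0.896 m: A R^(2/3) = 1.555 — too small.
Trying y = 1.07 m: A R^(2/3) = 2.495 — close enough.

y_n = 1.07 m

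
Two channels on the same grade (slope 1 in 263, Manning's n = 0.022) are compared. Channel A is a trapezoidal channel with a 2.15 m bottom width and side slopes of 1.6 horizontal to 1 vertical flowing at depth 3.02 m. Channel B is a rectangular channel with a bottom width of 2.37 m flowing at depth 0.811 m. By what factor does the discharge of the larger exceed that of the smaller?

Channel A: With bottom width b = 2.15 m and side slope z = 1.6: A = (b + zy)y = (2.15 + 1.6×3.02)×3.02 = 21.09 m²; P = b + 2y√(1+z²) = 2.15 + 2×3.02×1.887 = 13.55 m. Hydraulic radius R = A/P = 21.09/13.55 = 1.557 m. Q_A = (1/0.022)·21.09·1.557^(2/3)·√0.003802 = 79.38 m³/s.
Channel B: Flow area A = b·y = 2.37 × 0.811 = 1.922 m². Wetted perimeter P = b + 2y = 2.37 + 2×0.811 = 3.992 m. Hydraulic radius R = A/P = 1.922/3.992 = 0.4815 m. Q_B = (1/0.022)·1.922·0.4815^(2/3)·√0.003802 = 3.309 m³/s.
The larger discharge is 79.38 m³/s and the smaller is 3.309 m³/s; the ratio is 24.

24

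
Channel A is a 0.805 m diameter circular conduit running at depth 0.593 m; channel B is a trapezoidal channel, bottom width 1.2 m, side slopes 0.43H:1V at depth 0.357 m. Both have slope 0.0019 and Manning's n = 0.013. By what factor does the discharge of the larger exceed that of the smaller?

1.21

Channel A: For a circular section of diameter D = 0.805 m at depth y = 0.593 m, the central angle is θ = 2 arccos(1 − 2y/D) = 4.128 rad. Then A = (D²/8)(θ − sin θ) = 0.4019 m² and P = Dθ/2 = 1.661 m. Hydraulic radius R = A/P = 0.4019/1.661 = 0.2419 m. Q_A = (1/0.013)·0.4019·0.2419^(2/3)·√0.0019 = 0.5232 m³/s.
Channel B: With bottom width b = 1.2 m and side slope z = 0.43: A = (b + zy)y = (1.2 + 0.43×0.357)×0.357 = 0.4832 m²; P = b + 2y√(1+z²) = 1.2 + 2×0.357×1.089 = 1.977 m. Hydraulic radius R = A/P = 0.4832/1.977 = 0.2444 m. Q_B = (1/0.013)·0.4832·0.2444^(2/3)·√0.0019 = 0.6333 m³/s.
The larger discharge is 0.6333 m³/s and the smaller is 0.5232 m³/s; the ratio is 1.21.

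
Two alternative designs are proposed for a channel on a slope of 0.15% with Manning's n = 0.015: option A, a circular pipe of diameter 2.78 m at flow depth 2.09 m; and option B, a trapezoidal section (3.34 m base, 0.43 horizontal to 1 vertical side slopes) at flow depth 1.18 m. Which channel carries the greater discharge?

channel A

Channel A: For a circular section of diameter D = 2.78 m at depth y = 2.09 m, the central angle is θ = 2 arccos(1 − 2y/D) = 4.197 rad. Then A = (D²/8)(θ − sin θ) = 4.895 m² and P = Dθ/2 = 5.834 m. Hydraulic radius R = A/P = 4.895/5.834 = 0.8391 m. Q_A = (1/0.015)·4.895·0.8391^(2/3)·√0.0015 = 11.24 m³/s.
Channel B: With bottom width b = 3.34 m and side slope z = 0.43: A = (b + zy)y = (3.34 + 0.43×1.18)×1.18 = 4.54 m²; P = b + 2y√(1+z²) = 3.34 + 2×1.18×1.089 = 5.909 m. Hydraulic radius R = A/P = 4.54/5.909 = 0.7683 m. Q_B = (1/0.015)·4.54·0.7683^(2/3)·√0.0015 = 9.833 m³/s.
Q_A = 11.24 m³/s vs Q_B = 9.833 m³/s, so channel A carries more.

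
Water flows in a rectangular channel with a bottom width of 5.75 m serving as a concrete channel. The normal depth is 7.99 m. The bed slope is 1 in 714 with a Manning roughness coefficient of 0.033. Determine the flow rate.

Flow area A = b·y = 5.75 × 7.99 = 45.94 m². Wetted perimeter P = b + 2y = 5.75 + 2×7.99 = 21.73 m.
Hydraulic radius R = A/P = 45.94/21.73 = 2.114 m.
Manning's equation: Q = (1/n) A R^(2/3) S^(1/2) = (1/0.033) × 45.94 × 2.114^(2/3) × 0.001401^(1/2) = 85.8 m³/s.

Q = 85.8 m³/s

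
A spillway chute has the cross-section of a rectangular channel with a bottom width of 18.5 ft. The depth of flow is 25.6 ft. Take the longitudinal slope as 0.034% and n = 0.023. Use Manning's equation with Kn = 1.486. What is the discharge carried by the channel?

Flow area A = b·y = 18.5 × 25.6 = 473.6 ft². Wetted perimeter P = b + 2y = 18.5 + 2×25.6 = 69.7 ft.
Hydraulic radius R = A/P = 473.6/69.7 = 6.795 ft.
Manning's equation: Q = (1.486/n) A R^(2/3) S^(1/2) = (1.486/0.023) × 473.6 × 6.795^(2/3) × 0.00034^(1/2) = 2020 ft³/s.

Q = 2020 ft³/s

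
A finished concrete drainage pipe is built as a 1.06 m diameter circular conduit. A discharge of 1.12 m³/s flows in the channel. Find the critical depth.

y_c = 0.597 m

At critical depth, Q² T / (g A³) = 1, i.e. A³/T = Q²/g = 1.12²/9.81 = 0.1279.
Trying y = 0.524 m: A³/T = 0.07759 — short.
Trying y = 0.681 m: A³/T = 0.2116 — over.
Trying y = 0.597 m: A³/T = 0.1277 — close enough.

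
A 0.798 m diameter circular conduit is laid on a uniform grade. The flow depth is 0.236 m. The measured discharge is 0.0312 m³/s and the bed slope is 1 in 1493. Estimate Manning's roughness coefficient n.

n = 0.027

For a circular section of diameter D = 0.798 m at depth y = 0.236 m, the central angle is θ = 2 arccos(1 − 2y/D) = 2.3 rad. Then A = (D²/8)(θ − sin θ) = 0.1237 m² and P = Dθ/2 = 0.9177 m.
Hydraulic radius R = A/P = 0.1237/0.9177 = 0.1348 m.
Rearranging Manning's equation: n = (1/Q) A R^(2/3) S^(1/2) = (1/0.0312) × 0.1237 × 0.1348^(2/3) × √0.0006698 = 0.027.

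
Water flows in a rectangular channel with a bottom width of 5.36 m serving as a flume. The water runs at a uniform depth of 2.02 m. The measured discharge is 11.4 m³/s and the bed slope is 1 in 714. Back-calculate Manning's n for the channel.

n = 0.0391

Flow area A = b·y = 5.36 × 2.02 = 10.83 m². Wetted perimeter P = b + 2y = 5.36 + 2×2.02 = 9.4 m.
Hydraulic radius R = A/P = 10.83/9.4 = 1.152 m.
Rearranging Manning's equation: n = (1/Q) A R^(2/3) S^(1/2) = (1/11.4) × 10.83 × 1.152^(2/3) × √0.001401 = 0.0391.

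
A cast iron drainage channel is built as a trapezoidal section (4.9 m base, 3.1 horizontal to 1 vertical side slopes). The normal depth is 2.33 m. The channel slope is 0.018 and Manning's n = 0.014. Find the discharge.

With bottom width b = 4.9 m and side slope z = 3.1: A = (b + zy)y = (4.9 + 3.1×2.33)×2.33 = 28.25 m²; P = b + 2y√(1+z²) = 4.9 + 2×2.33×3.257 = 20.08 m.
Hydraulic radius R = A/P = 28.25/20.08 = 1.407 m.
Manning's equation: Q = (1/n) A R^(2/3) S^(1/2) = (1/0.014) × 28.25 × 1.407^(2/3) × 0.018^(1/2) = 340 m³/s.

Q = 340 m³/s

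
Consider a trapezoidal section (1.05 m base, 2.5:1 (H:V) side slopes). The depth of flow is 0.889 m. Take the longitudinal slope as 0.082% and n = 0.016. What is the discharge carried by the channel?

Q = 3.27 m³/s

With bottom width b = 1.05 m and side slope z = 2.5: A = (b + zy)y = (1.05 + 2.5×0.889)×0.889 = 2.909 m²; P = b + 2y√(1+z²) = 1.05 + 2×0.889×2.693 = 5.837 m.
Hydraulic radius R = A/P = 2.909/5.837 = 0.4984 m.
Manning's equation: Q = (1/n) A R^(2/3) S^(1/2) = (1/0.016) × 2.909 × 0.4984^(2/3) × 0.00082^(1/2) = 3.27 m³/s.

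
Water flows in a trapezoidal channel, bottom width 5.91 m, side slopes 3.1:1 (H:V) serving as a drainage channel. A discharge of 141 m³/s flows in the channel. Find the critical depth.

y_c = 2.55 m

At critical depth, Q² T / (g A³) = 1, i.e. A³/T = Q²/g = 141²/9.81 = 2027.
At y = 1.86 m: A³/T = 587.3 — low.
At y = 2.77 m: A³/T = 2805 — high.
At y = 2.55 m: A³/T = 2013 — ≈ 2027.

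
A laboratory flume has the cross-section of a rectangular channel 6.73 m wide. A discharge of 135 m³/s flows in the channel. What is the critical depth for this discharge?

For a rectangular channel, critical depth y_c = (q²/g)^(1/3) where q = Q/b = 135/6.73 = 20.06 m²/s.
So y_c = (20.06²/9.81)^(1/3) = 3.45 m.

y_c = 3.45 m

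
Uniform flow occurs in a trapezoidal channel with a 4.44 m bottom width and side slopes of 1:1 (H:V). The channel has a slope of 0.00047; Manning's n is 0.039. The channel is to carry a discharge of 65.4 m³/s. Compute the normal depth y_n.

Manning's equation rearranged: A R^(2/3) = nQ / (1·√S) = 0.039 × 65.4 / (√0.00047) = 117.7.
Try y = 6.83 m: A R^(2/3) = 168.5 — high.
Try y = 4.13 m: A R^(2/3) = 59.79 — low.
Try y = 5.76 m: A R^(2/3) = 117.7 — close enough.

y_n = 5.76 m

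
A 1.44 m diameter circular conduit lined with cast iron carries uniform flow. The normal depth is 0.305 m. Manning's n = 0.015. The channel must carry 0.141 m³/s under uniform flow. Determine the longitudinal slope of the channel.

S = 0.000681

For a circular section of diameter D = 1.44 m at depth y = 0.305 m, the central angle is θ = 2 arccos(1 − 2y/D) = 1.913 rad. Then A = (D²/8)(θ − sin θ) = 0.2517 m² and P = Dθ/2 = 1.377 m.
Hydraulic radius R = A/P = 0.2517/1.377 = 0.1827 m.
From Manning's equation, S = [nQ / (1 A R^(2/3))]² = [0.015 × 0.141 / (1 × 0.2517 × 0.1827^(2/3))]² = 0.000681.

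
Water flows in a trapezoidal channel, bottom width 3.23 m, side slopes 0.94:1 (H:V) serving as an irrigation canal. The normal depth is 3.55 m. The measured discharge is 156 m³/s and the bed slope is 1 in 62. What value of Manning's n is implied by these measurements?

With bottom width b = 3.23 m and side slope z = 0.94: A = (b + zy)y = (3.23 + 0.94×3.55)×3.55 = 23.31 m²; P = b + 2y√(1+z²) = 3.23 + 2×3.55×1.372 = 12.97 m.
Hydraulic radius R = A/P = 23.31/12.97 = 1.797 m.
Rearranging Manning's equation: n = (1/Q) A R^(2/3) S^(1/2) = (1/156) × 23.31 × 1.797^(2/3) × √0.01613 = 0.0281.

n = 0.0281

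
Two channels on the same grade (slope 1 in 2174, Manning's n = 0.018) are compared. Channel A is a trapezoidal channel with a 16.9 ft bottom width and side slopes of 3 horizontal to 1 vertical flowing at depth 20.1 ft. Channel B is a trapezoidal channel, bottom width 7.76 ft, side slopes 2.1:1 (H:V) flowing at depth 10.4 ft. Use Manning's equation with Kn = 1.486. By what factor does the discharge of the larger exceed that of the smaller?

Channel A: With bottom width b = 16.9 ft and side slope z = 3: A = (b + zy)y = (16.9 + 3×20.1)×20.1 = 1552 ft²; P = b + 2y√(1+z²) = 16.9 + 2×20.1×3.162 = 144 ft. Hydraulic radius R = A/P = 1552/144 = 10.77 ft. Q_A = (1.486/0.018)·1552·10.77^(2/3)·√0.00046 = 13400 ft³/s.
Channel B: With bottom width b = 7.76 ft and side slope z = 2.1: A = (b + zy)y = (7.76 + 2.1×10.4)×10.4 = 307.8 ft²; P = b + 2y√(1+z²) = 7.76 + 2×10.4×2.326 = 56.14 ft. Hydraulic radius R = A/P = 307.8/56.14 = 5.483 ft. Q_B = (1.486/0.018)·307.8·5.483^(2/3)·√0.00046 = 1695 ft³/s.
The larger discharge is 13400 ft³/s and the smaller is 1695 ft³/s; the ratio is 7.91.

7.91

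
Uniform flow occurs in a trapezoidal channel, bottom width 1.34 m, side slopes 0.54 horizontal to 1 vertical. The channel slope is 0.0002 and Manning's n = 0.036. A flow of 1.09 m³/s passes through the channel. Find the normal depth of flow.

Manning's equation rearranged: A R^(2/3) = nQ / (1·√S) = 0.036 × 1.09 / (√0.0002) = 2.775.
Trying y = 1.42 m: A R^(2/3) = 2.256 — too small.
Trying y = 1.91 m: A R^(2/3) = 3.894 — too large.
Trying y = 1.59 m: A R^(2/3) = 2.771 — matches.

y_n = 1.59 m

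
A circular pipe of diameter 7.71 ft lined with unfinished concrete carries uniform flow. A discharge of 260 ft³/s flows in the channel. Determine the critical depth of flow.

At critical depth, Q² T / (g A³) = 1, i.e. A³/T = Q²/g = 260²/32.2 = 2099.
Trying y = 5.16 ft: A³/T = 5049 — over.
Trying y = 2.8 ft: A³/T = 484.1 — short.
Trying y = 4.11 ft: A³/T = 2107 — matches.

y_c = 4.11 ft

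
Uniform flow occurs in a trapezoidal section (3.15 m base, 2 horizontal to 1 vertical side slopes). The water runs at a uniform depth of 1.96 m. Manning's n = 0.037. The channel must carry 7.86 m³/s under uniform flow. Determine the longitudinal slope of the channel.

S = 0.00036

With bottom width b = 3.15 m and side slope z = 2: A = (b + zy)y = (3.15 + 2×1.96)×1.96 = 13.86 m²; P = b + 2y√(1+z²) = 3.15 + 2×1.96×2.236 = 11.92 m.
Hydraulic radius R = A/P = 13.86/11.92 = 1.163 m.
From Manning's equation, S = [nQ / (1 A R^(2/3))]² = [0.037 × 7.86 / (1 × 13.86 × 1.163^(2/3))]² = 0.00036.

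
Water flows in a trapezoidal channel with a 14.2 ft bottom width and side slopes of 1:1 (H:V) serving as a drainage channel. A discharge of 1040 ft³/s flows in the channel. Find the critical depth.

At critical depth, Q² T / (g A³) = 1, i.e. A³/T = Q²/g = 1040²/32.2 = 33590.
Trying y = 3.63 ft: A³/T = 12630 — short.
Trying y = 5.91 ft: A³/T = 64520 — over.
Trying y = 4.88 ft: A³/T = 33690 — matches.

y_c = 4.88 ft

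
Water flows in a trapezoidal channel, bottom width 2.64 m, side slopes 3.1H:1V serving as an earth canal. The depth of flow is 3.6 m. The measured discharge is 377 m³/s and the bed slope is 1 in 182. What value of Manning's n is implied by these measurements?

n = 0.015

With bottom width b = 2.64 m and side slope z = 3.1: A = (b + zy)y = (2.64 + 3.1×3.6)×3.6 = 49.68 m²; P = b + 2y√(1+z²) = 2.64 + 2×3.6×3.257 = 26.09 m.
Hydraulic radius R = A/P = 49.68/26.09 = 1.904 m.
Rearranging Manning's equation: n = (1/Q) A R^(2/3) S^(1/2) = (1/377) × 49.68 × 1.904^(2/3) × √0.005495 = 0.015.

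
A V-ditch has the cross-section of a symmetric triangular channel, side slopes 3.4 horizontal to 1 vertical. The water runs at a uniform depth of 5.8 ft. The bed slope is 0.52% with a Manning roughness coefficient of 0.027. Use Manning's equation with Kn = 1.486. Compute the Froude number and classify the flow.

For a triangular section with side slope z = 3.4: A = zy² = 3.4×5.8² = 114.4 ft²; P = 2y√(1+z²) = 2×5.8×3.544 = 41.11 ft.
Hydraulic radius R = A/P = 114.4/41.11 = 2.782 ft.
V = (1.486/n) R^(2/3) √S = (1.486/0.027) × 2.782^(2/3) × √0.0052 = 7.851 ft/s. Hydraulic depth D_h = A/T = 114.4/39.44 = 2.9 ft.
Froude number Fr = V/√(g·D_h) = 7.851/√(32.2×2.9) = 0.812, which is less than 1, so the flow is subcritical.

subcritical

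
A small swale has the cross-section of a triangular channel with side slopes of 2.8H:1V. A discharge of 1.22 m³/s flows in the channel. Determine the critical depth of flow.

y_c = 0.522 m

At critical depth, Q² T / (g A³) = 1, i.e. A³/T = Q²/g = 1.22²/9.81 = 0.1517.
Trying y = 0.364 m: A³/T = 0.02505 — too small.
Trying y = 0.522 m: A³/T = 0.1519 — close enough.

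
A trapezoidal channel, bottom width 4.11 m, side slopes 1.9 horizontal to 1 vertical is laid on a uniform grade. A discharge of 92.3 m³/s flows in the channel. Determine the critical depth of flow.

y_c = 2.55 m

At critical depth, Q² T / (g A³) = 1, i.e. A³/T = Q²/g = 92.3²/9.81 = 868.4.
At y = 2.03 m: A³/T = 357.8 — short.
At y = 2.55 m: A³/T = 862.9 — close enough.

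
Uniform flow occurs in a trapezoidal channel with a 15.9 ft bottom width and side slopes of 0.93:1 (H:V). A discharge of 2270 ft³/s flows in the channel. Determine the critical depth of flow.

y_c = 7.38 ft

At critical depth, Q² T / (g A³) = 1, i.e. A³/T = Q²/g = 2270²/32.2 = 160000.
Trying y = 5.14 ft: A³/T = 47170 — low.
Trying y = 8.37 ft: A³/T = 247600 — high.
Trying y = 7.38 ft: A³/T = 160000 — ≈ 160000.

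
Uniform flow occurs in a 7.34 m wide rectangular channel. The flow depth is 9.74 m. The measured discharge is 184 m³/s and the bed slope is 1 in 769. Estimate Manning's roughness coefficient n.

Flow area A = b·y = 7.34 × 9.74 = 71.49 m². Wetted perimeter P = b + 2y = 7.34 + 2×9.74 = 26.82 m.
Hydraulic radius R = A/P = 71.49/26.82 = 2.666 m.
Rearranging Manning's equation: n = (1/Q) A R^(2/3) S^(1/2) = (1/184) × 71.49 × 2.666^(2/3) × √0.0013 = 0.0269.

n = 0.0269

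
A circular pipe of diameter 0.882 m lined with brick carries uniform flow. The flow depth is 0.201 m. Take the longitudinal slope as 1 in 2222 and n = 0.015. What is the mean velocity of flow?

For a circular section of diameter D = 0.882 m at depth y = 0.201 m, the central angle is θ = 2 arccos(1 − 2y/D) = 1.991 rad. Then A = (D²/8)(θ − sin θ) = 0.1048 m² and P = Dθ/2 = 0.8779 m.
Hydraulic radius R = A/P = 0.1048/0.8779 = 0.1194 m.
From Manning's equation, V = (1/n) R^(2/3) S^(1/2) = (1/0.015) × 0.1194^(2/3) × 0.00045^(1/2) = 0.343 m/s.

V = 0.343 m/s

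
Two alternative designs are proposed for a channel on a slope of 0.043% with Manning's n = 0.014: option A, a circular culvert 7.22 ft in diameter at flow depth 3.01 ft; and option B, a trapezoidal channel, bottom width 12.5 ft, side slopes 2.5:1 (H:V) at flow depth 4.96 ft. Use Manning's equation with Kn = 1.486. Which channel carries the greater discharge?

channel B

Channel A: For a circular section of diameter D = 7.22 ft at depth y = 3.01 ft, the central angle is θ = 2 arccos(1 − 2y/D) = 2.808 rad. Then A = (D²/8)(θ − sin θ) = 16.16 ft² and P = Dθ/2 = 10.14 ft. Hydraulic radius R = A/P = 16.16/10.14 = 1.594 ft. Q_A = (1.486/0.014)·16.16·1.594^(2/3)·√0.00043 = 48.54 ft³/s.
Channel B: With bottom width b = 12.5 ft and side slope z = 2.5: A = (b + zy)y = (12.5 + 2.5×4.96)×4.96 = 123.5 ft²; P = b + 2y√(1+z²) = 12.5 + 2×4.96×2.693 = 39.21 ft. Hydraulic radius R = A/P = 123.5/39.21 = 3.15 ft. Q_B = (1.486/0.014)·123.5·3.15^(2/3)·√0.00043 = 584.1 ft³/s.
Q_A = 48.54 ft³/s vs Q_B = 584.1 ft³/s, so channel B carries more.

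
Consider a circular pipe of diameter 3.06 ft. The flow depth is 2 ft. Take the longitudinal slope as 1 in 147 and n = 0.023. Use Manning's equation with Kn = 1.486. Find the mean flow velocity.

V = 4.91 ft/s

For a circular section of diameter D = 3.06 ft at depth y = 2 ft, the central angle is θ = 2 arccos(1 − 2y/D) = 3.766 rad. Then A = (D²/8)(θ − sin θ) = 5.092 ft² and P = Dθ/2 = 5.762 ft.
Hydraulic radius R = A/P = 5.092/5.762 = 0.8838 ft.
From Manning's equation, V = (1.486/n) R^(2/3) S^(1/2) = (1.486/0.023) × 0.8838^(2/3) × 0.006803^(1/2) = 4.91 ft/s.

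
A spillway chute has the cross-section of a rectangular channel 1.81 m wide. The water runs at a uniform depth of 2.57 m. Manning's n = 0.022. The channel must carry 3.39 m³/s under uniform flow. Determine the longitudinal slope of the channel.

Flow area A = b·y = 1.81 × 2.57 = 4.652 m². Wetted perimeter P = b + 2y = 1.81 + 2×2.57 = 6.95 m.
Hydraulic radius R = A/P = 4.652/6.95 = 0.6693 m.
From Manning's equation, S = [nQ / (1 A R^(2/3))]² = [0.022 × 3.39 / (1 × 4.652 × 0.6693^(2/3))]² = 0.000439.

S = 0.000439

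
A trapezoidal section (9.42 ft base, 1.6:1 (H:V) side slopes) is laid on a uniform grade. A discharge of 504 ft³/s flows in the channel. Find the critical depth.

At critical depth, Q² T / (g A³) = 1, i.e. A³/T = Q²/g = 504²/32.2 = 7889.
Trying y = 4.3 ft: A³/T = 14850 — too large.
Trying y = 2.53 ft: A³/T = 2259 — too small.
Trying y = 3.61 ft: A³/T = 7872 — matches.

y_c = 3.61 ft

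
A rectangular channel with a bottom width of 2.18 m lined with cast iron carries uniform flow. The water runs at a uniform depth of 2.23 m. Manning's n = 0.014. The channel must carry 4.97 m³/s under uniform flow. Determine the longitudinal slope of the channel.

S = 0.00031

Flow area A = b·y = 2.18 × 2.23 = 4.861 m². Wetted perimeter P = b + 2y = 2.18 + 2×2.23 = 6.64 m.
Hydraulic radius R = A/P = 4.861/6.64 = 0.7321 m.
From Manning's equation, S = [nQ / (1 A R^(2/3))]² = [0.014 × 4.97 / (1 × 4.861 × 0.7321^(2/3))]² = 0.00031.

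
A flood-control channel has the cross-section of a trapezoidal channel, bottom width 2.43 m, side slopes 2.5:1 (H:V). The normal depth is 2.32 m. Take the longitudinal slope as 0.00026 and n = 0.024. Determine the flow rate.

Q = 15.1 m³/s

With bottom width b = 2.43 m and side slope z = 2.5: A = (b + zy)y = (2.43 + 2.5×2.32)×2.32 = 19.09 m²; P = b + 2y√(1+z²) = 2.43 + 2×2.32×2.693 = 14.92 m.
Hydraulic radius R = A/P = 19.09/14.92 = 1.279 m.
Manning's equation: Q = (1/n) A R^(2/3) S^(1/2) = (1/0.024) × 19.09 × 1.279^(2/3) × 0.00026^(1/2) = 15.1 m³/s.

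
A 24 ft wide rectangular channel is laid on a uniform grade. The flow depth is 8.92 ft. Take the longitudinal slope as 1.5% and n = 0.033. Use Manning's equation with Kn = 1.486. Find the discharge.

Flow area A = b·y = 24 × 8.92 = 214.1 ft². Wetted perimeter P = b + 2y = 24 + 2×8.92 = 41.84 ft.
Hydraulic radius R = A/P = 214.1/41.84 = 5.117 ft.
Manning's equation: Q = (1.486/n) A R^(2/3) S^(1/2) = (1.486/0.033) × 214.1 × 5.117^(2/3) × 0.015^(1/2) = 3510 ft³/s.

Q = 3510 ft³/s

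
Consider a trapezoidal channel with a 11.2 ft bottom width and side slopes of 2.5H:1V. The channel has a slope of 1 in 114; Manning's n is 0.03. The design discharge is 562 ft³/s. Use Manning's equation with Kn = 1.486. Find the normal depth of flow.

Manning's equation rearranged: A R^(2/3) = nQ / (1.486·√S) = 0.03 × 562 / (1.486 × √0.008772) = 121.1.
Try y = 4.08 ft: A R^(2/3) = 166.4 — over.
Try y = 2.94 ft: A R^(2/3) = 87.08 — short.
Try y = 3.48 ft: A R^(2/3) = 121.1 — close enough.

y_n = 3.48 ft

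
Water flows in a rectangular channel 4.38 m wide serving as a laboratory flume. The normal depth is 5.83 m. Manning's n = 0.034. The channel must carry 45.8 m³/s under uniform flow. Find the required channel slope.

S = 0.002

Flow area A = b·y = 4.38 × 5.83 = 25.54 m². Wetted perimeter P = b + 2y = 4.38 + 2×5.83 = 16.04 m.
Hydraulic radius R = A/P = 25.54/16.04 = 1.592 m.
From Manning's equation, S = [nQ / (1 A R^(2/3))]² = [0.034 × 45.8 / (1 × 25.54 × 1.592^(2/3))]² = 0.002.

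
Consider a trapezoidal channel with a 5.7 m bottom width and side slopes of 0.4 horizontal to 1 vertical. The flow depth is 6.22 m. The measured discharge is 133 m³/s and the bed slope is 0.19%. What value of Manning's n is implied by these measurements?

With bottom width b = 5.7 m and side slope z = 0.4: A = (b + zy)y = (5.7 + 0.4×6.22)×6.22 = 50.93 m²; P = b + 2y√(1+z²) = 5.7 + 2×6.22×1.077 = 19.1 m.
Hydraulic radius R = A/P = 50.93/19.1 = 2.667 m.
Rearranging Manning's equation: n = (1/Q) A R^(2/3) S^(1/2) = (1/133) × 50.93 × 2.667^(2/3) × √0.0019 = 0.0321.

n = 0.0321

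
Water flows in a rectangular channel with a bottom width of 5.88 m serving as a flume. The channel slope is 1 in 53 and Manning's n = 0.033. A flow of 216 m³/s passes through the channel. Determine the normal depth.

y_n = 5.68 m

Manning's equation rearranged: A R^(2/3) = nQ / (1·√S) = 0.033 × 216 / (√0.01887) = 51.89.
Try y = 4.16 m: A R^(2/3) = 35.15 — short.
Try y = 6.48 m: A R^(2/3) = 60.93 — over.
Try y = 5.68 m: A R^(2/3) = 51.9 — ≈ 51.89.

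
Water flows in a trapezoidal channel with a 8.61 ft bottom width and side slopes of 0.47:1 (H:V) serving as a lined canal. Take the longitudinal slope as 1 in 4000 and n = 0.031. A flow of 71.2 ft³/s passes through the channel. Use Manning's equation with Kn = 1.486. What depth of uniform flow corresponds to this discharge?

Manning's equation rearranged: A R^(2/3) = nQ / (1.486·√S) = 0.031 × 71.2 / (1.486 × √0.00025) = 93.94.
At y = 5.22 ft: A R^(2/3) = 116.5 — high.
At y = 3.98 ft: A R^(2/3) = 74.7 — low.
At y = 4.58 ft: A R^(2/3) = 93.96 — matches.

y_n = 4.58 ft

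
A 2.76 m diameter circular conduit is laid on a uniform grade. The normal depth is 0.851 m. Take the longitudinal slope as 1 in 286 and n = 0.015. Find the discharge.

Q = 3.8 m³/s

For a circular section of diameter D = 2.76 m at depth y = 0.851 m, the central angle is θ = 2 arccos(1 − 2y/D) = 2.355 rad. Then A = (D²/8)(θ − sin θ) = 1.568 m² and P = Dθ/2 = 3.25 m.
Hydraulic radius R = A/P = 1.568/3.25 = 0.4825 m.
Manning's equation: Q = (1/n) A R^(2/3) S^(1/2) = (1/0.015) × 1.568 × 0.4825^(2/3) × 0.003497^(1/2) = 3.8 m³/s.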